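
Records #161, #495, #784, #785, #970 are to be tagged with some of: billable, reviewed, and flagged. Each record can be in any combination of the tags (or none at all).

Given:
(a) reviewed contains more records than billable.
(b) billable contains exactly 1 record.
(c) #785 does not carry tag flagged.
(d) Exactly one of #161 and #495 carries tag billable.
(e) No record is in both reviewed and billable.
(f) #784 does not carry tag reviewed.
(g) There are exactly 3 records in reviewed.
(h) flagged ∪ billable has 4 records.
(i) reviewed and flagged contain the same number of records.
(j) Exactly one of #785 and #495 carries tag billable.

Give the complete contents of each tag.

billable = {#495}; reviewed = {#161, #785, #970}; flagged = {#161, #784, #970}

From (c): #785 ∉ flagged.
From (f): #784 ∉ reviewed.
Suppose #161 ∈ billable: no assignment then satisfies all the clues, so #161 ∉ billable.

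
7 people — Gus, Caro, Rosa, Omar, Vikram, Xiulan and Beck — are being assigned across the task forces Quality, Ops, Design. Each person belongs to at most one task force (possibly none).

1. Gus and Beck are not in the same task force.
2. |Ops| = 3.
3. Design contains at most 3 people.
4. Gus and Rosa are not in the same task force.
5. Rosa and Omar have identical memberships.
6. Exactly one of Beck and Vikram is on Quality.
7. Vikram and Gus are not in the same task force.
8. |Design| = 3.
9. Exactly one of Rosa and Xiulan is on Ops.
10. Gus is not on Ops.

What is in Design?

Design = {Caro, Gus, Xiulan}

From (10): Gus ∉ Ops.
Suppose Gus ∉ Design: no assignment then satisfies all the clues, so Gus ∈ Design.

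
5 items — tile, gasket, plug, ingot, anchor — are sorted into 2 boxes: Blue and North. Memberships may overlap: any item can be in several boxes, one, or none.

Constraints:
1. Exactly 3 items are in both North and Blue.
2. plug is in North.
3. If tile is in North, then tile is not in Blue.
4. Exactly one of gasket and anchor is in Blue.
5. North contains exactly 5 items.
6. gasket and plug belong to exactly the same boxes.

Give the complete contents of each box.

Blue = {gasket, ingot, plug}; North = {anchor, gasket, ingot, plug, tile}

From (2): plug ∈ North.
(5): only 5 candidates remain for North, so all are in.
(3): tile ∉ Blue.
Suppose gasket ∉ Blue: no assignment then satisfies all the clues, so gasket ∈ Blue.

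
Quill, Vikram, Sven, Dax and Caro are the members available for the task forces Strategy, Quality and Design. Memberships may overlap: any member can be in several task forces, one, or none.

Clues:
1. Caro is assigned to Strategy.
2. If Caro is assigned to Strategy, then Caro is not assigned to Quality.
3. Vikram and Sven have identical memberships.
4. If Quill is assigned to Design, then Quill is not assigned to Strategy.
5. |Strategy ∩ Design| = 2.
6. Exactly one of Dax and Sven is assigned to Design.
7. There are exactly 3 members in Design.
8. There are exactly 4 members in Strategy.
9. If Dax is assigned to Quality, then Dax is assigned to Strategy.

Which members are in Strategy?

Strategy = {Caro, Dax, Sven, Vikram}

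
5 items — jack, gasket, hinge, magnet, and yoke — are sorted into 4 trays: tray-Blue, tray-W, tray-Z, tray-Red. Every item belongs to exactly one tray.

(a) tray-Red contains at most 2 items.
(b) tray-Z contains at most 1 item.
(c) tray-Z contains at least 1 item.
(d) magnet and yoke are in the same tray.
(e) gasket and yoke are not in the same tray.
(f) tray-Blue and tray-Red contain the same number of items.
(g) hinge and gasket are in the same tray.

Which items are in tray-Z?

tray-Z = {jack}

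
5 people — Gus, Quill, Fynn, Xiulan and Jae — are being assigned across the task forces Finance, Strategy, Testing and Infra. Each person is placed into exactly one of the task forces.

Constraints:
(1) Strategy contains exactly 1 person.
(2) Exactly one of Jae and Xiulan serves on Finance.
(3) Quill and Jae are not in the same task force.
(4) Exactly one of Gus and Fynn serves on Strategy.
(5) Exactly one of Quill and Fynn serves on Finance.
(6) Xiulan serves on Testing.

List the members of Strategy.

From (6): Xiulan ∈ Testing.
(2) (exactly one): Jae ∈ Finance.
(3): Quill ∉ Finance.
(5) (exactly one): Fynn ∈ Finance.
(4) (exactly one): Gus ∈ Strategy.
(1): Strategy already has 1, so the rest are out.

Strategy = {Gus}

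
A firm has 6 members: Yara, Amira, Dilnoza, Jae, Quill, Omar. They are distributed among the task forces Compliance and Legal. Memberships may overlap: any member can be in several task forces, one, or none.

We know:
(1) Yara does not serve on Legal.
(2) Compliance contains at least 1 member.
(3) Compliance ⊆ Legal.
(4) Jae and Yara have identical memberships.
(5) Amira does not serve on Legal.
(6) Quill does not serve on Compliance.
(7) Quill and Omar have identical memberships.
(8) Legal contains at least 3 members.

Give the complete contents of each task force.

Compliance = {Dilnoza}; Legal = {Dilnoza, Omar, Quill}

From (1): Yara ∉ Legal.
From (5): Amira ∉ Legal.
From (6): Quill ∉ Compliance.
(3) contrapositive: Yara ∉ Compliance.
(3) contrapositive: Amira ∉ Compliance.
(4): Jae matches Yara: Jae ∉ Compliance.
(4): Jae matches Yara: Jae ∉ Legal.
(7): Omar matches Quill: Omar ∉ Compliance.
(8): only 3 candidates remain for Legal, so all are in.
(2): only 1 candidates remain for Compliance, so all are in.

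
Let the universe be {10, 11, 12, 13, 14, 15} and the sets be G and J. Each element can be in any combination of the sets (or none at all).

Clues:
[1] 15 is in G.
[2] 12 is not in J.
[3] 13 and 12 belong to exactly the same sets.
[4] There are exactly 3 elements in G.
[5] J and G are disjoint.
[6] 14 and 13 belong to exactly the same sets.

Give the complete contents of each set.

G = {10, 11, 15}; J = {}

From (1): 15 ∈ G.
From (2): 12 ∉ J.
(3): 13 matches 12: 13 ∉ J.
(5) (disjoint): 15 ∉ J.
(6): 14 matches 13: 14 ∉ J.
Suppose 10 ∉ G: no assignment then satisfies all the clues, so 10 ∈ G.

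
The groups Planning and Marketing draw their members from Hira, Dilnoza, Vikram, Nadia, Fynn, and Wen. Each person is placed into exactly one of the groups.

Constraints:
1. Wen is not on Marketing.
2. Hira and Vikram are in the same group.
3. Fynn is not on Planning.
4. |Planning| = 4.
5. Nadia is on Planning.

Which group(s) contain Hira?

From (1): Wen ∉ Marketing.
From (3): Fynn ∉ Planning.
From (5): Nadia ∈ Planning.
Only one group left: Fynn ∈ Marketing.
Only one group left: Wen ∈ Planning.
Suppose Hira ∉ Planning: no assignment then satisfies all the clues, so Hira ∈ Planning.

Hira: Planning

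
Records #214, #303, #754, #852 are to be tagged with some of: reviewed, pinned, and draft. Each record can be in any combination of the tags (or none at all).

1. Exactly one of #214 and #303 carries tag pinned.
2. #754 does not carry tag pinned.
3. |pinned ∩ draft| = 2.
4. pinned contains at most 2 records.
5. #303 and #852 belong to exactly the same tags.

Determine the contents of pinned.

pinned = {#303, #852}

From (2): #754 ∉ pinned.
Suppose #214 ∈ pinned: no assignment then satisfies all the clues, so #214 ∉ pinned.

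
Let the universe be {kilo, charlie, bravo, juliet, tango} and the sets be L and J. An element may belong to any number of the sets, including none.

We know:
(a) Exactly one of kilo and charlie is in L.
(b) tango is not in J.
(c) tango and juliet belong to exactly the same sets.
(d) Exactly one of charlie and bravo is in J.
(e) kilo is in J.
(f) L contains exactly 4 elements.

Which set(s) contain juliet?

From (b): tango ∉ J.
From (e): kilo ∈ J.
(c): juliet matches tango: juliet ∉ J.
Suppose juliet ∉ L: no assignment then satisfies all the clues, so juliet ∈ L.

juliet: L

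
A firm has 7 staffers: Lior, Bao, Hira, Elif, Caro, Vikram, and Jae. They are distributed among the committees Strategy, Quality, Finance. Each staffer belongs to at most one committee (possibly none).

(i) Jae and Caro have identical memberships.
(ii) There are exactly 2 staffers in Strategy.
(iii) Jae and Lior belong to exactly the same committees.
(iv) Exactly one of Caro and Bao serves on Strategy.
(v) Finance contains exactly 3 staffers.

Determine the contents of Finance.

Finance = {Caro, Jae, Lior}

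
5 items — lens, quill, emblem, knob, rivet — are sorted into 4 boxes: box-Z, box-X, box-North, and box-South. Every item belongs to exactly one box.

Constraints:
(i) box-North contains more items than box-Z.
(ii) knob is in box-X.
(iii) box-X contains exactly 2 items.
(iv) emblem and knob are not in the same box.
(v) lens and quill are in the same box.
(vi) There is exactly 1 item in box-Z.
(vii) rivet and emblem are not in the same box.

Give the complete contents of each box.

box-Z = {emblem}; box-X = {knob, rivet}; box-North = {lens, quill}; box-South = {}

From (ii): knob ∈ box-X.
(iv): emblem ∉ box-X.
Suppose lens ∈ box-Z: no assignment then satisfies all the clues, so lens ∉ box-Z.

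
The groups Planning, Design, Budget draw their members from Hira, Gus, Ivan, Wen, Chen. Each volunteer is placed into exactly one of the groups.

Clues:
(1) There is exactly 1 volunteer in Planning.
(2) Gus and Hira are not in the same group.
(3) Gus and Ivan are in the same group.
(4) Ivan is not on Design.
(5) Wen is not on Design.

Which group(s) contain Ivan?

Ivan: Budget

From (4): Ivan ∉ Design.
From (5): Wen ∉ Design.
(3): Gus matches Ivan: Gus ∉ Design.
Suppose Ivan ∈ Planning: no assignment then satisfies all the clues, so Ivan ∉ Planning.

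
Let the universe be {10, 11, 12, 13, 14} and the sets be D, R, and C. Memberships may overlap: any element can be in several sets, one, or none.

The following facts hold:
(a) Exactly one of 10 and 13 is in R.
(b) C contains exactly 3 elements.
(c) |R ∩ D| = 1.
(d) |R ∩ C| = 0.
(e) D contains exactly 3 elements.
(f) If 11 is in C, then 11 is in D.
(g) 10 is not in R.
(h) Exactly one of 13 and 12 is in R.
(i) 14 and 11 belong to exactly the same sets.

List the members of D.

D = {11, 13, 14}

From (g): 10 ∉ R.
(a) (exactly one): 13 ∈ R.
(h) (exactly one): 12 ∉ R.
Suppose 10 ∈ D: no assignment then satisfies all the clues, so 10 ∉ D.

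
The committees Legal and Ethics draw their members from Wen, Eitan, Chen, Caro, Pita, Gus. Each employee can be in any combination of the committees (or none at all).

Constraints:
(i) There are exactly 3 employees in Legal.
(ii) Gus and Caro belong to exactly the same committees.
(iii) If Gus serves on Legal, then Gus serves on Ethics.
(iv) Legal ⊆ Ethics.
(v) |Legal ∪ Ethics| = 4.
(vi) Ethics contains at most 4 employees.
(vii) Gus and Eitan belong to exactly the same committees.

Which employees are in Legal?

Legal = {Caro, Eitan, Gus}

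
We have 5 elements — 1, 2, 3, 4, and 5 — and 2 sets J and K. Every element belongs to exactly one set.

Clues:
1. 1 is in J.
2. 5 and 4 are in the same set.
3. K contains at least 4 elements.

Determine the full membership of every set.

From (1): 1 ∈ J.
(3): only 4 candidates remain for K, so all are in.

J = {1}; K = {2, 3, 4, 5}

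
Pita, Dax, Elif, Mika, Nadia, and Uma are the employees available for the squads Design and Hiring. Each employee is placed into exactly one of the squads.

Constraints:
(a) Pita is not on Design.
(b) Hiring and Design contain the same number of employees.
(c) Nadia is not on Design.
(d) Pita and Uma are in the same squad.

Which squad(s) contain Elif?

From (a): Pita ∉ Design.
From (c): Nadia ∉ Design.
(d): Uma matches Pita: Uma ∉ Design.
Only one squad left: Pita ∈ Hiring.
Only one squad left: Nadia ∈ Hiring.
Only one squad left: Uma ∈ Hiring.
Suppose Elif ∉ Design: no assignment then satisfies all the clues, so Elif ∈ Design.

Elif: Design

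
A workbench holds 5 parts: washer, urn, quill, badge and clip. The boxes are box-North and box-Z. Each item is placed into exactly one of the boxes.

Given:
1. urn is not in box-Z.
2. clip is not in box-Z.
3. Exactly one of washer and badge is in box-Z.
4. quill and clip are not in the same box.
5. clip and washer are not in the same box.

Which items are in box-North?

box-North = {badge, clip, urn}

From (1): urn ∉ box-Z.
From (2): clip ∉ box-Z.
Only one box left: urn ∈ box-North.
Only one box left: clip ∈ box-North.
(4): quill ∉ box-North.
(5): washer ∉ box-North.
Only one box left: washer ∈ box-Z.
Only one box left: quill ∈ box-Z.
(3) (exactly one): badge ∉ box-Z.
Only one box left: badge ∈ box-North.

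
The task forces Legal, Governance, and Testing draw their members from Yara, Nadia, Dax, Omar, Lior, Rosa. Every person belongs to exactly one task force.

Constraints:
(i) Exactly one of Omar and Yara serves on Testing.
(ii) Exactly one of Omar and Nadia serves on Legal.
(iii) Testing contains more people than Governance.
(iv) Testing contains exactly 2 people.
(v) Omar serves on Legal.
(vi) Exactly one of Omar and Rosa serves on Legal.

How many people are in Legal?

3

From (v): Omar ∈ Legal.
(i) (exactly one): Yara ∈ Testing.
(ii) (exactly one): Nadia ∉ Legal.
(vi) (exactly one): Rosa ∉ Legal.
Suppose Dax ∉ Legal: no assignment then satisfies all the clues, so Dax ∈ Legal.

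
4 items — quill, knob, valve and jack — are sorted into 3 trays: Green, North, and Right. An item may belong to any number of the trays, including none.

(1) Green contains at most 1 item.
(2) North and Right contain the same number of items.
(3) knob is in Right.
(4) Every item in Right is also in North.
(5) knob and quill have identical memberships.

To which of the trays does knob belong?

From (3): knob ∈ Right.
(4) with knob ∈ Right: knob ∈ North.
(5): quill matches knob: quill ∈ North.
(5): quill matches knob: quill ∈ Right.
Suppose knob ∈ Green: no assignment then satisfies all the clues, so knob ∉ Green.

knob: North, Right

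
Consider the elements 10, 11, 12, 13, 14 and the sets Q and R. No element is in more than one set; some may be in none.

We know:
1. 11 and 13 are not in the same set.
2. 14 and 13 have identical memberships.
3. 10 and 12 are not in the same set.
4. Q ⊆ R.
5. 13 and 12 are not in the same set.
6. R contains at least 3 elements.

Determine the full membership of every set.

Q = {}; R = {10, 13, 14}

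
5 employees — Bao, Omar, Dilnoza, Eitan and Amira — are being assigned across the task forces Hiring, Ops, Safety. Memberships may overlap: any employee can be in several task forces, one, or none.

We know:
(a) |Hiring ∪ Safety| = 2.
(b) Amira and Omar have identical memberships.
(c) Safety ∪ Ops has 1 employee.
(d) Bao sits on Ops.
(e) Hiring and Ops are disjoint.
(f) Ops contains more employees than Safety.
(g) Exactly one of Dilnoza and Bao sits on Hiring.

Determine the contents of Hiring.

Hiring = {Dilnoza, Eitan}

From (d): Bao ∈ Ops.
(e) (disjoint): Bao ∉ Hiring.
(g) (exactly one): Dilnoza ∈ Hiring.
(e) (disjoint): Dilnoza ∉ Ops.
Suppose Omar ∈ Hiring: no assignment then satisfies all the clues, so Omar ∉ Hiring.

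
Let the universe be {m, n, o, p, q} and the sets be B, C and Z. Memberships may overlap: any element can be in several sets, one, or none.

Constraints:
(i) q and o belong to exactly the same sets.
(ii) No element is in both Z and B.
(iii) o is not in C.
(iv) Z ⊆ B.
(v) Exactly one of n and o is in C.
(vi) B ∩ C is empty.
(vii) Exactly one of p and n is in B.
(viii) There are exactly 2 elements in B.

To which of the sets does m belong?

m: B

From (iii): o ∉ C.
(i): q matches o: q ∉ C.
(v) (exactly one): n ∈ C.
(vi) (disjoint): n ∉ B.
(vii) (exactly one): p ∈ B.
(ii) (disjoint): p ∉ Z.
(iv) contrapositive: n ∉ Z.
(vi) (disjoint): p ∉ C.
Suppose m ∉ B: no assignment then satisfies all the clues, so m ∈ B.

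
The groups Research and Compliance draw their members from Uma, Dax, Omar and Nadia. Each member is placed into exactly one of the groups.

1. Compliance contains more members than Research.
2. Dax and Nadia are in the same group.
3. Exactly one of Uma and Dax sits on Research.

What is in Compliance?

Compliance = {Dax, Nadia, Omar}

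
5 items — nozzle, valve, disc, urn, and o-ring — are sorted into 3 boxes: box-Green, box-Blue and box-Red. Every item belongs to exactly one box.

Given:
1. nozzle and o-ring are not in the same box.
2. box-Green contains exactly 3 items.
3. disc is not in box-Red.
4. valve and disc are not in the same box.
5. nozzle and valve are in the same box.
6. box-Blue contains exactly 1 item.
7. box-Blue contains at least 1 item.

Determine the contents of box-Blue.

box-Blue = {disc}

From (3): disc ∉ box-Red.
Suppose nozzle ∈ box-Blue: no assignment then satisfies all the clues, so nozzle ∉ box-Blue.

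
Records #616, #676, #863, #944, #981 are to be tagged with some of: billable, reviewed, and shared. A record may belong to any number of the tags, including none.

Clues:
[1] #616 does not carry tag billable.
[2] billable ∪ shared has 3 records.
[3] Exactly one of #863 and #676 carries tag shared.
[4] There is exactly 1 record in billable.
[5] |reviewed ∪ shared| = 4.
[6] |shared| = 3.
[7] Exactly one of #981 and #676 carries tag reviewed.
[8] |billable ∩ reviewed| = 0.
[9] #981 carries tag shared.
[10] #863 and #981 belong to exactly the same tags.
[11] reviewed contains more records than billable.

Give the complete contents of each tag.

billable = {#944}; reviewed = {#616, #863, #981}; shared = {#863, #944, #981}

From (1): #616 ∉ billable.
From (9): #981 ∈ shared.
(10): #863 matches #981: #863 ∈ shared.
(3) (exactly one): #676 ∉ shared.
Suppose #616 ∉ reviewed: no assignment then satisfies all the clues, so #616 ∈ reviewed.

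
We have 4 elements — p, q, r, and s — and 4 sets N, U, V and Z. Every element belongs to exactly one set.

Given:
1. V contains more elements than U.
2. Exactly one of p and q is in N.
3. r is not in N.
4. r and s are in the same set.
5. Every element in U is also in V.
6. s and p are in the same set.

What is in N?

N = {q}

From (3): r ∉ N.
(4): s matches r: s ∉ N.
(6): p matches s: p ∉ N.
(2) (exactly one): q ∈ N.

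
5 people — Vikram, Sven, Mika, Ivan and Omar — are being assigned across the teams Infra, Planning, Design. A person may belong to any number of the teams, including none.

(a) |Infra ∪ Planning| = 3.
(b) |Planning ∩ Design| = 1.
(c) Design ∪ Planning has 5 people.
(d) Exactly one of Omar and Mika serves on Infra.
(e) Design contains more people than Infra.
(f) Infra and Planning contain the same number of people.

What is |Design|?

4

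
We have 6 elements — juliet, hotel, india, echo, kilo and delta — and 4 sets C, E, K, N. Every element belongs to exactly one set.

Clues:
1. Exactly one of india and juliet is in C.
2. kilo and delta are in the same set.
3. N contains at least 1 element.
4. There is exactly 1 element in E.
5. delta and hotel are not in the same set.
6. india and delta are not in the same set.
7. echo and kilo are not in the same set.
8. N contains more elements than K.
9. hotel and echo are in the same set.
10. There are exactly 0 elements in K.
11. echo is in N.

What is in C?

C = {delta, juliet, kilo}

From (11): echo ∈ N.
(7): kilo ∉ N.
(9): hotel matches echo: hotel ∉ C.
(9): hotel matches echo: hotel ∉ E.
(9): hotel matches echo: hotel ∉ K.
(9): hotel matches echo: hotel ∈ N.
(10): K already has 0, so the rest are out.
(2): delta matches kilo: delta ∉ N.
Suppose juliet ∉ C: no assignment then satisfies all the clues, so juliet ∈ C.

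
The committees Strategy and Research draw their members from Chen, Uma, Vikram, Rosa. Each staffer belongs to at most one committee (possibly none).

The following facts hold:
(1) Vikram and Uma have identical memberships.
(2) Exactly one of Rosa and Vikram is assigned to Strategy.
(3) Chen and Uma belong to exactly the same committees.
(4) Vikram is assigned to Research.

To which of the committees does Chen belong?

Chen: Research

From (4): Vikram ∈ Research.
(1): Uma matches Vikram: Uma ∉ Strategy.
(1): Uma matches Vikram: Uma ∈ Research.
(2) (exactly one): Rosa ∈ Strategy.
(3): Chen matches Uma: Chen ∉ Strategy.
(3): Chen matches Uma: Chen ∈ Research.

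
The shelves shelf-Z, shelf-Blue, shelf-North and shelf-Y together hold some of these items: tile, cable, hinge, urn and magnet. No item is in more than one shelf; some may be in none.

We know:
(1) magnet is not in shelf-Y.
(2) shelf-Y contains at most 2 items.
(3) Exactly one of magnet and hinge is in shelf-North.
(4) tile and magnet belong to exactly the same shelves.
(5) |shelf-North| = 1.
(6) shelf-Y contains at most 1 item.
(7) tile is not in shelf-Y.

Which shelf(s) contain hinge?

hinge: shelf-North

From (1): magnet ∉ shelf-Y.
From (7): tile ∉ shelf-Y.
Suppose hinge ∈ shelf-Z: no assignment then satisfies all the clues, so hinge ∉ shelf-Z.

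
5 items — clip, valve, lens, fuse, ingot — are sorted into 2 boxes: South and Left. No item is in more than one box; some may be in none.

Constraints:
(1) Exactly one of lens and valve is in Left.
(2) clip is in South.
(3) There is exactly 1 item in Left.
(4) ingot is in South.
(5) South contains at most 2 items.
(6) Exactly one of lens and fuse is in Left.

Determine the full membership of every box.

South = {clip, ingot}; Left = {lens}

From (2): clip ∈ South.
From (4): ingot ∈ South.
(5): South already has 2, so the rest are out.
Suppose valve ∈ Left: no assignment then satisfies all the clues, so valve ∉ Left.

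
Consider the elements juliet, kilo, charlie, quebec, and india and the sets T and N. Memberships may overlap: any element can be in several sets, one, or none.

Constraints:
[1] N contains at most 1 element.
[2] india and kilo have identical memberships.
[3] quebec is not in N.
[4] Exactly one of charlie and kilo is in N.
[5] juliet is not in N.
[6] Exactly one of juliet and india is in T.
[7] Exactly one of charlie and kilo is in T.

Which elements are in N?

N = {charlie}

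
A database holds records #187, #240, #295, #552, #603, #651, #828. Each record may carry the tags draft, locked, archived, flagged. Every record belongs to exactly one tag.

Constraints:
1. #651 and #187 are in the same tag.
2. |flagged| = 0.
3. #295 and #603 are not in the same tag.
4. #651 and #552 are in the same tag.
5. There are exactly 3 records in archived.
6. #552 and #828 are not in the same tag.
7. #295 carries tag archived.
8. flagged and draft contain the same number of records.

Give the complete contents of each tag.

From (7): #295 ∈ archived.
(2): flagged already has 0, so the rest are out.
(3): #603 ∉ archived.
Suppose #187 ∈ draft: no assignment then satisfies all the clues, so #187 ∉ draft.

draft = {}; locked = {#187, #552, #603, #651}; archived = {#240, #295, #828}; flagged = {}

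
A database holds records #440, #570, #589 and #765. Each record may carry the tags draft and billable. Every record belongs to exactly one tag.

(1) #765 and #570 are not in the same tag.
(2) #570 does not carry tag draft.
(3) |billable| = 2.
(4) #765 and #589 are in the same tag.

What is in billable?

billable = {#440, #570}

From (2): #570 ∉ draft.
Only one tag left: #570 ∈ billable.
(1): #765 ∉ billable.
(4): #589 matches #765: #589 ∉ billable.
Only one tag left: #589 ∈ draft.
Only one tag left: #765 ∈ draft.
(3): only 2 candidates remain for billable, so all are in.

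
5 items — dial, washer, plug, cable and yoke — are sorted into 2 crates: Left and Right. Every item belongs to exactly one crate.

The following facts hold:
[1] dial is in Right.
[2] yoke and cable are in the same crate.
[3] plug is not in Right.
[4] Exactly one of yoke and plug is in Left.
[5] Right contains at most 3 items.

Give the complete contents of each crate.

Left = {plug, washer}; Right = {cable, dial, yoke}

From (1): dial ∈ Right.
From (3): plug ∉ Right.
Only one crate left: plug ∈ Left.
(4) (exactly one): yoke ∉ Left.
Only one crate left: yoke ∈ Right.
(2): cable matches yoke: cable ∉ Left.
(2): cable matches yoke: cable ∈ Right.
(5): Right already has 3, so the rest are out.
Only one crate left: washer ∈ Left.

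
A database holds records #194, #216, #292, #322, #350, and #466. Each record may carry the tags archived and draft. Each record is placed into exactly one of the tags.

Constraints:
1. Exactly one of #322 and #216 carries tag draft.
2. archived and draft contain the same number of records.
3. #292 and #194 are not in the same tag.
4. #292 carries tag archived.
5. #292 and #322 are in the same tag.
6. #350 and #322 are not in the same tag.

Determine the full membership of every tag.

archived = {#292, #322, #466}; draft = {#194, #216, #350}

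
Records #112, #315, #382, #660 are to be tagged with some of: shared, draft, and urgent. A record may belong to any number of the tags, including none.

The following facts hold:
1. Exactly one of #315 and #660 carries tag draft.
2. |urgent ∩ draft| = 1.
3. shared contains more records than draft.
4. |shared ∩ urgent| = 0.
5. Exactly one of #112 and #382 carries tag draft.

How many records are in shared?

3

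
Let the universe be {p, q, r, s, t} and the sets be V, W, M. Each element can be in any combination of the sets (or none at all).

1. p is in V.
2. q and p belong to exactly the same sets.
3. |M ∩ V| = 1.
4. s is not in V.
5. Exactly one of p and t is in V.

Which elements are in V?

V = {p, q, r}

From (1): p ∈ V.
From (4): s ∉ V.
(2): q matches p: q ∈ V.
(5) (exactly one): t ∉ V.
Suppose r ∉ V: no assignment then satisfies all the clues, so r ∈ V.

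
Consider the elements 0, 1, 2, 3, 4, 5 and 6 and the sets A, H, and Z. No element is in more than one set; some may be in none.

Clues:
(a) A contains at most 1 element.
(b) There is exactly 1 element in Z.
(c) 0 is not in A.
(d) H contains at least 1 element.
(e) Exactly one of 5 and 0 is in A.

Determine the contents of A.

From (c): 0 ∉ A.
(e) (exactly one): 5 ∈ A.
(a): A already has 1, so the rest are out.

A = {5}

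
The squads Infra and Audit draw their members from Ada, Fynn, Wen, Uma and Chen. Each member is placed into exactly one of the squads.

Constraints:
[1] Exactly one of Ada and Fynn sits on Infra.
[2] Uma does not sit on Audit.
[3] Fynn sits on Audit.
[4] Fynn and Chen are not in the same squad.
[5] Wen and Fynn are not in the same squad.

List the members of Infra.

From (2): Uma ∉ Audit.
From (3): Fynn ∈ Audit.
(1) (exactly one): Ada ∈ Infra.
(4): Chen ∉ Audit.
(5): Wen ∉ Audit.
Only one squad left: Wen ∈ Infra.
Only one squad left: Uma ∈ Infra.
Only one squad left: Chen ∈ Infra.

Infra = {Ada, Chen, Uma, Wen}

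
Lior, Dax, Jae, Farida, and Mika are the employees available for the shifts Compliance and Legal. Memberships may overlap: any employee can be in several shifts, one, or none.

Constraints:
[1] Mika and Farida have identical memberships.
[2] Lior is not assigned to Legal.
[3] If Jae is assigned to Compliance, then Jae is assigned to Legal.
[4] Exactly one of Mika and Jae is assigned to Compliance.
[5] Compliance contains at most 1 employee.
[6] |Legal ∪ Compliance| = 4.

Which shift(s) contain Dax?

Dax: Legal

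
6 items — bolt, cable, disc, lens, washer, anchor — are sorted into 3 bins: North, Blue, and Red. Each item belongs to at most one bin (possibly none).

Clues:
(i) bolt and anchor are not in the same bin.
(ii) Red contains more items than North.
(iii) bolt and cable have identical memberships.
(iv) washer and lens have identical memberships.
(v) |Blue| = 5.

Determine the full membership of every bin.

North = {}; Blue = {bolt, cable, disc, lens, washer}; Red = {anchor}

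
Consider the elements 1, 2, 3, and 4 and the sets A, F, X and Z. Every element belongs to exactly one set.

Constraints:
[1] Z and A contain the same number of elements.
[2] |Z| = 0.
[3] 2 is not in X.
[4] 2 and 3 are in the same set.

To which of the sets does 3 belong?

3: F

From (3): 2 ∉ X.
(2): Z already has 0, so the rest are out.
(4): 3 matches 2: 3 ∉ X.
Suppose 3 ∈ A: no assignment then satisfies all the clues, so 3 ∉ A.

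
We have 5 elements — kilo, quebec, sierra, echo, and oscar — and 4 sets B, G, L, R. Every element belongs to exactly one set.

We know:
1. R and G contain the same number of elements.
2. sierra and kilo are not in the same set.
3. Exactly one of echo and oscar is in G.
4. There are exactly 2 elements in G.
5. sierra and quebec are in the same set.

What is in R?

R = {quebec, sierra}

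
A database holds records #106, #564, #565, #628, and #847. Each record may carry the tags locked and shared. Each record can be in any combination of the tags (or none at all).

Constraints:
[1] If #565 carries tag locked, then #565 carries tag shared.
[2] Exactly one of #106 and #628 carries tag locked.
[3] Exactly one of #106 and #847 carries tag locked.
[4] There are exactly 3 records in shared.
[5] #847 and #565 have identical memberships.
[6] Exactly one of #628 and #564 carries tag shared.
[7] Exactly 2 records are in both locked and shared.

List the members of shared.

shared = {#564, #565, #847}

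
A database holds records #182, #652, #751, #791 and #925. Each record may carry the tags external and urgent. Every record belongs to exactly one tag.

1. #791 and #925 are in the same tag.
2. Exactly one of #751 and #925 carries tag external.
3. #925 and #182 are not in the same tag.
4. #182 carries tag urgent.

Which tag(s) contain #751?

#751: urgent

From (4): #182 ∈ urgent.
(3): #925 ∉ urgent.
Only one tag left: #925 ∈ external.
(1): #791 matches #925: #791 ∈ external.
(2) (exactly one): #751 ∉ external.
Only one tag left: #751 ∈ urgent.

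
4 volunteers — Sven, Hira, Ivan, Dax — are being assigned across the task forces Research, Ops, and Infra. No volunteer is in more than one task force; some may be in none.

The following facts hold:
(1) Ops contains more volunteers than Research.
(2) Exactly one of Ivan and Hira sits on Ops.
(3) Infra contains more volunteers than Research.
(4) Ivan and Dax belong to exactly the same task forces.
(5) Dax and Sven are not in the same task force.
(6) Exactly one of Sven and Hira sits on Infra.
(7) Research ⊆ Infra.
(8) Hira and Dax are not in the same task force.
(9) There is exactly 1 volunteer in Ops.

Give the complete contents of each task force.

Research = {}; Ops = {Hira}; Infra = {Sven}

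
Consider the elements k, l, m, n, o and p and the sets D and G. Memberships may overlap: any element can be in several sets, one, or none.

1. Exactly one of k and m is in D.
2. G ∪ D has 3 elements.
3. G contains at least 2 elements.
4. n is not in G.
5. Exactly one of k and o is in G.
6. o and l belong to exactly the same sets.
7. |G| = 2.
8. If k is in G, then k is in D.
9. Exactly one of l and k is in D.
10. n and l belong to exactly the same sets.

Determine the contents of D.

From (4): n ∉ G.
(10): l matches n: l ∉ G.
(6): o matches l: o ∉ G.
(5) (exactly one): k ∈ G.
(8): k ∈ D.
(9) (exactly one): l ∉ D.
(10): n matches l: n ∉ D.
(1) (exactly one): m ∉ D.
(6): o matches l: o ∉ D.
Suppose p ∉ D: no assignment then satisfies all the clues, so p ∈ D.

D = {k, p}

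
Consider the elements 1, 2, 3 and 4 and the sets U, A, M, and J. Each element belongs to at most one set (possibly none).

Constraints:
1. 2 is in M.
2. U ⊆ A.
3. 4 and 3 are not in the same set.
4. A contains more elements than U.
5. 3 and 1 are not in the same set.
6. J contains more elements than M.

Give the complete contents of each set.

U = {}; A = {3}; M = {2}; J = {1, 4}

From (1): 2 ∈ M.
Suppose 1 ∈ U: no assignment then satisfies all the clues, so 1 ∉ U.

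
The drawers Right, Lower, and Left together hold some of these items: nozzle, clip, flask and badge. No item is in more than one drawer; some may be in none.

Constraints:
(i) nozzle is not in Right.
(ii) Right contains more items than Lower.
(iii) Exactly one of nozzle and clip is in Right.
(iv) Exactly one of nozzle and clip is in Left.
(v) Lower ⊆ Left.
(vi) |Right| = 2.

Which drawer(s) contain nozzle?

From (i): nozzle ∉ Right.
(iii) (exactly one): clip ∈ Right.
(iv) (exactly one): nozzle ∈ Left.

nozzle: Left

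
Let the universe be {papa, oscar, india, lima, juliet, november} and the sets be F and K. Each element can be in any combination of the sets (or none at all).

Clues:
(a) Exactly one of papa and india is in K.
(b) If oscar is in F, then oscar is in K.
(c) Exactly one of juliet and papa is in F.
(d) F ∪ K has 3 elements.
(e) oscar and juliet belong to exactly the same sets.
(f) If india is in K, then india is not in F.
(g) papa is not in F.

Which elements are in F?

F = {juliet, oscar}

From (g): papa ∉ F.
(c) (exactly one): juliet ∈ F.
(e): oscar matches juliet: oscar ∈ F.
(b): oscar ∈ K.
(e): juliet matches oscar: juliet ∈ K.
Suppose india ∈ F: no assignment then satisfies all the clues, so india ∉ F.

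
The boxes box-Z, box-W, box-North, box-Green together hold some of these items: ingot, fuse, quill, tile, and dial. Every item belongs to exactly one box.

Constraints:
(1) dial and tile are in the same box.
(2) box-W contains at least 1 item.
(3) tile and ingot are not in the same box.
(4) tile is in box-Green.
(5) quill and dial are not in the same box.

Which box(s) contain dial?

dial: box-Green

From (4): tile ∈ box-Green.
(1): dial matches tile: dial ∉ box-Z.
(1): dial matches tile: dial ∉ box-W.
(1): dial matches tile: dial ∉ box-North.
(1): dial matches tile: dial ∈ box-Green.
(3): ingot ∉ box-Green.
(5): quill ∉ box-Green.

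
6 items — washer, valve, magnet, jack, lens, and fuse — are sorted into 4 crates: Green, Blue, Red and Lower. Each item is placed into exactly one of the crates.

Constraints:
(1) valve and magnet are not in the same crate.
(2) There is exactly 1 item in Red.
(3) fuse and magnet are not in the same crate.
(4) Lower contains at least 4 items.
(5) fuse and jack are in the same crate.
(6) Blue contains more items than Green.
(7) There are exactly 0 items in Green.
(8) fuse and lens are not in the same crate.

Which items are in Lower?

Lower = {fuse, jack, valve, washer}

(7): Green already has 0, so the rest are out.
Suppose washer ∉ Lower: no assignment then satisfies all the clues, so washer ∈ Lower.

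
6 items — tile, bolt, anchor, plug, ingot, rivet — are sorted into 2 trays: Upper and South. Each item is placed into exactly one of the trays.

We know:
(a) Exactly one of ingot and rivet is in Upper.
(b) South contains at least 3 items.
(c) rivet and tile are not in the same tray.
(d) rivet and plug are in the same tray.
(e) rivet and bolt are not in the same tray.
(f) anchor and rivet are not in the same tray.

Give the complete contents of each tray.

Upper = {plug, rivet}; South = {anchor, bolt, ingot, tile}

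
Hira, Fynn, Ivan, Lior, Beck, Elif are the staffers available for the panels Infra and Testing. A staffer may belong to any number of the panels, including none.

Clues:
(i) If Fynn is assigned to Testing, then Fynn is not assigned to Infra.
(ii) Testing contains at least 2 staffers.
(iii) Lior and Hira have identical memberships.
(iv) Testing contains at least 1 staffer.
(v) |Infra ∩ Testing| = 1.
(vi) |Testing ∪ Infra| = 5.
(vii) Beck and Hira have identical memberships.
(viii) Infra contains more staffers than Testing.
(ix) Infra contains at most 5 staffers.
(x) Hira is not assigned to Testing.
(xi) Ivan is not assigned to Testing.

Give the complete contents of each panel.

Infra = {Beck, Elif, Hira, Lior}; Testing = {Elif, Fynn}

From (x): Hira ∉ Testing.
From (xi): Ivan ∉ Testing.
(iii): Lior matches Hira: Lior ∉ Testing.
(vii): Beck matches Hira: Beck ∉ Testing.
(ii): only 2 candidates remain for Testing, so all are in.
(i): Fynn ∉ Infra.
Suppose Hira ∉ Infra: no assignment then satisfies all the clues, so Hira ∈ Infra.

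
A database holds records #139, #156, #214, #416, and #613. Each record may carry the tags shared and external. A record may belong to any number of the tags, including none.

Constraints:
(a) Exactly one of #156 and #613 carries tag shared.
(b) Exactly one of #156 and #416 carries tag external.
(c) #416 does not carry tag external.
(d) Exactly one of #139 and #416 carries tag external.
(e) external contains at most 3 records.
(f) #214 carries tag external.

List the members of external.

external = {#139, #156, #214}

From (c): #416 ∉ external.
From (f): #214 ∈ external.
(b) (exactly one): #156 ∈ external.
(d) (exactly one): #139 ∈ external.
(e): external already has 3, so the rest are out.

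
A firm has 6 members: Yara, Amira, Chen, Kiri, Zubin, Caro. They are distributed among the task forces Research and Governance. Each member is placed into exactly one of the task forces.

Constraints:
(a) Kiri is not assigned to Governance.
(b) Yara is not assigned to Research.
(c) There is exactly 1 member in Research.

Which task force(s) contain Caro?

From (a): Kiri ∉ Governance.
From (b): Yara ∉ Research.
Only one task force left: Yara ∈ Governance.
Only one task force left: Kiri ∈ Research.
(c): Research already has 1, so the rest are out.
Only one task force left: Amira ∈ Governance.
Only one task force left: Chen ∈ Governance.
Only one task force left: Zubin ∈ Governance.
Only one task force left: Caro ∈ Governance.

Caro: Governance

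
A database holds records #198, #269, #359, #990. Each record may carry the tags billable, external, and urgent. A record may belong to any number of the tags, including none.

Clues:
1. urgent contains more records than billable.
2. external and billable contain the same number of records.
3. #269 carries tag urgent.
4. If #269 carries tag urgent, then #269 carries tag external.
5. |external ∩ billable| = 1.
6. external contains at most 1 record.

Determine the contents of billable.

billable = {#269}

From (3): #269 ∈ urgent.
(4): #269 ∈ external.
(6): external already has 1, so the rest are out.
Suppose #198 ∈ billable: no assignment then satisfies all the clues, so #198 ∉ billable.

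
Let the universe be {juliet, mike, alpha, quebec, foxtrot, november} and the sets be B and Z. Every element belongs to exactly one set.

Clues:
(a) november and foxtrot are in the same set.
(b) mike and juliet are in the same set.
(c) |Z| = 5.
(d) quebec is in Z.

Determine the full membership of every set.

B = {alpha}; Z = {foxtrot, juliet, mike, november, quebec}

From (d): quebec ∈ Z.
Suppose juliet ∈ B: no assignment then satisfies all the clues, so juliet ∉ B.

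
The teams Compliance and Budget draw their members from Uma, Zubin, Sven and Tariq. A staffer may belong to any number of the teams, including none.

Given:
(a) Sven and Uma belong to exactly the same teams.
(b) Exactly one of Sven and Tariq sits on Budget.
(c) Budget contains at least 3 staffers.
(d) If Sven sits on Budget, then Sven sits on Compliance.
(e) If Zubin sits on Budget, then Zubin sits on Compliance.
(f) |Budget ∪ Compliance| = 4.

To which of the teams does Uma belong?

Uma: Budget, Compliance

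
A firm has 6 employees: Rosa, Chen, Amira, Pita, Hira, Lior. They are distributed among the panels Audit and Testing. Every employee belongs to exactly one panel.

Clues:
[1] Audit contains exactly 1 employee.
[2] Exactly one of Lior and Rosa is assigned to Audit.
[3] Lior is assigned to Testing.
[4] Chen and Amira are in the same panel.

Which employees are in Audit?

Audit = {Rosa}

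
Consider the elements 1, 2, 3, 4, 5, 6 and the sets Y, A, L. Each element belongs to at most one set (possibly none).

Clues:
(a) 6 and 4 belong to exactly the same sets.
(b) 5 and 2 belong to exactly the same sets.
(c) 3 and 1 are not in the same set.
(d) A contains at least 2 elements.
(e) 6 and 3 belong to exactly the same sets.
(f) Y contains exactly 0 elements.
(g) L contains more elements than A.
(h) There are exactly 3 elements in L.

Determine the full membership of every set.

Y = {}; A = {2, 5}; L = {3, 4, 6}

(f): Y already has 0, so the rest are out.
Suppose 1 ∈ A: no assignment then satisfies all the clues, so 1 ∉ A.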